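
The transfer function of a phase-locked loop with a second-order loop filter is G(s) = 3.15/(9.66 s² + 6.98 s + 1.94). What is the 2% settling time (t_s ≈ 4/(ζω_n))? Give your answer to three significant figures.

Dividing through by 9.66: denominator becomes s² + 0.7226 s + 0.2008.
So ω_n = √0.2008 = 0.448 rad/s and ζ = 0.7226/(2·0.448) = 0.806.
t_s ≈ 4/(ζω_n) = 11.1 s.

t_s ≈ 11.1 s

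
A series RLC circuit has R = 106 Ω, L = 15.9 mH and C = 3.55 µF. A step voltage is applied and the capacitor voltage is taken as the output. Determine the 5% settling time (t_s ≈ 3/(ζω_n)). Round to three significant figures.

For a series RLC circuit (capacitor voltage as output), ω_n = 1/√(LC) = 1/√(15.9 mH · 3.55 µF) = 4210 rad/s.
ζ = (R/2)·√(C/L) = (106/2)·√(3.55 µF/15.9 mH) = 0.792.
t_s ≈ 3/(ζω_n) = 0.000900 s.

t_s ≈ 0.000900 s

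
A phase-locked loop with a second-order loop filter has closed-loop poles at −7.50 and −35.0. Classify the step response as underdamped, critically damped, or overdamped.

overdamped

Since the poles are distinct, negative and real, the response is overdamped.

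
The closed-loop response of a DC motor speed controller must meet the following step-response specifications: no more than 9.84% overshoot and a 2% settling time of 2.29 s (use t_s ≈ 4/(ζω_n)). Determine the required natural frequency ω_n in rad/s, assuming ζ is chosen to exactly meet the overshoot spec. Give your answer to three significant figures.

ω_n ≈ 2.94 rad/s

From %OS = 100·exp(−πζ/√(1−ζ²)), invert to get ζ = −ln(OS)/√(π² + ln²(OS)) with OS = 0.0984.
−ln 0.0984 = 2.319, so ζ = 2.319/√(π² + 5.376) = 0.594.
Then ω_n = 4/(ζ t_s) = 4/(0.594 × 2.29) = 2.94 rad/s.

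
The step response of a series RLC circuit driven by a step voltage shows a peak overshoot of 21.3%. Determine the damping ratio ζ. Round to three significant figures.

ζ ≈ 0.442

Inverting the overshoot relation: ζ = |ln 0.213|/√(π² + ln²0.213) = 0.442.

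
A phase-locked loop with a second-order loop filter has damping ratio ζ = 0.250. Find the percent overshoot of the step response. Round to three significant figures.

%OS ≈ 44.4%

For an underdamped second-order system, %OS = 100·exp(−πζ/√(1−ζ²)).
πζ/√(1−ζ²) = π·0.250/√(1−0.0625) = 0.8112, so %OS = 100·e^(−0.8112) = 44.4%.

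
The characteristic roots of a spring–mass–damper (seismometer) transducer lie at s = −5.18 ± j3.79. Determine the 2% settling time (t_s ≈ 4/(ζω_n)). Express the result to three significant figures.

For poles at −σ ± jω_d, ζω_n = σ = 5.18, so t_s ≈ 4/σ = 0.772 s.

t_s ≈ 0.772 s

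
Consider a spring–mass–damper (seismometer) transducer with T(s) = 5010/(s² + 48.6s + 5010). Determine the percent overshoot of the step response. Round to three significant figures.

%OS ≈ 31.7%

Matching coefficients with s² + 2ζω_n s + ω_n² gives ω_n² = 5010 ⇒ ω_n = 70.8 rad/s, and ζ = 48.6/(2ω_n) = 0.343.
Overshoot: exp(−π·0.343/√(1−0.343²)) = 0.317, i.e. 31.7%.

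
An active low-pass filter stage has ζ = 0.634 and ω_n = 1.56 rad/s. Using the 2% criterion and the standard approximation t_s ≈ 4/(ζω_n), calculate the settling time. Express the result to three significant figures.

t_s ≈ 4/(ζω_n) = 4/(0.634 × 1.56) = 4.04 s.

t_s ≈ 4.04 s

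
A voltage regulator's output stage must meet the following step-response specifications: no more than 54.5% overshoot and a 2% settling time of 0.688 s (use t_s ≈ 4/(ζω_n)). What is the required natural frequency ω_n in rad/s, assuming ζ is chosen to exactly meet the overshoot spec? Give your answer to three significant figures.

ω_n ≈ 30.6 rad/s

From %OS = 100·exp(−πζ/√(1−ζ²)), invert to get ζ = −ln(OS)/√(π² + ln²(OS)) with OS = 0.545.
−ln 0.545 = 0.6070, so ζ = 0.6070/√(π² + 0.3684) = 0.190.
From t_s ≈ 4/(ζω_n): ω_n = 4/(ζ·t_s) = 4/(0.190·0.688) = 30.6 rad/s.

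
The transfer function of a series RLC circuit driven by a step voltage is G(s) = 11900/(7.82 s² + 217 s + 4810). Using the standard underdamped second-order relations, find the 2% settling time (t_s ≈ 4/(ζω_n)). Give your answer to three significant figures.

Dividing through by 7.82: denominator becomes s² + 27.75 s + 615.1.
So ω_n = √615.1 = 24.8 rad/s and ζ = 27.75/(2·24.8) = 0.559.
t_s ≈ 4/(ζω_n) = 0.288 s.

t_s ≈ 0.288 s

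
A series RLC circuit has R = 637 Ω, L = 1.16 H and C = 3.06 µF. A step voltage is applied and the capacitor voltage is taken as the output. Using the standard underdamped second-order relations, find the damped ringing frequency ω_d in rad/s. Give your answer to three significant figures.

For a series RLC circuit (capacitor voltage as output), ω_n = 1/√(LC) = 1/√(1.16 H · 3.06 µF) = 531 rad/s.
ζ = (R/2)·√(C/L) = (637/2)·√(3.06 µF/1.16 H) = 0.517.
The damped frequency ω_d = ω_n√(1−ζ²) = 454 rad/s.

ω_d ≈ 454 rad/s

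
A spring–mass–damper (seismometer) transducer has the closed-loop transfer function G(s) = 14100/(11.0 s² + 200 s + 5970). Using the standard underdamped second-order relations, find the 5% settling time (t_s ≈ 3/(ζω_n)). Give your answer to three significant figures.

t_s ≈ 0.330 s

Dividing through by 11.0: denominator becomes s² + 18.18 s + 542.7.
So ω_n = √542.7 = 23.3 rad/s and ζ = 18.18/(2·23.3) = 0.390.
t_s ≈ 3/(ζω_n) = 0.330 s.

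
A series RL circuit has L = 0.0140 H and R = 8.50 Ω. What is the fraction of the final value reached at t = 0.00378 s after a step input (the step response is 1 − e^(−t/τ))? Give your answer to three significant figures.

τ = L/R = 0.0140/8.50 = 0.00165 s.
y(t)/y_∞ = 1 − e^(−t/τ) = 1 − e^(−0.00378/0.00165) = 1 − e^(−2.29) = 0.899.

y/y_∞ ≈ 0.899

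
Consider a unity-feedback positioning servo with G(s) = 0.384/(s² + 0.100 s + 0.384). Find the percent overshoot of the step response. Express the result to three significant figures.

%OS ≈ 77.5%

ω_n = √0.384 = 0.620 rad/s; ζ = 0.100/(2·0.620) = 0.0807.
%OS = 100 e^{−πζ/√(1−ζ²)} with ζ = 0.0807 gives 77.5%.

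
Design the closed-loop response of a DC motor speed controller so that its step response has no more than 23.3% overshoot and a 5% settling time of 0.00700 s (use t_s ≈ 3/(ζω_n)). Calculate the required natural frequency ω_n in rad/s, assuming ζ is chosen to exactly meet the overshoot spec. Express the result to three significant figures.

ω_n ≈ 1020 rad/s

From %OS = 100·exp(−πζ/√(1−ζ²)), invert to get ζ = −ln(OS)/√(π² + ln²(OS)) with OS = 0.233.
−ln 0.233 = 1.457, so ζ = 1.457/√(π² + 2.122) = 0.421.
Then ω_n = 3/(ζ t_s) = 3/(0.421 × 0.00700) = 1020 rad/s.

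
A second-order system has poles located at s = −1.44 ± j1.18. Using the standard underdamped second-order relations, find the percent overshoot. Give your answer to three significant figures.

With σ = 1.44, ω_d = 1.18: ω_n = √(σ²+ω_d²) = 1.86 rad/s, ζ = σ/ω_n = 0.773.
%OS = 100 e^{−πζ/√(1−ζ²)} with ζ = 0.773 gives 2.16%.

%OS ≈ 2.16%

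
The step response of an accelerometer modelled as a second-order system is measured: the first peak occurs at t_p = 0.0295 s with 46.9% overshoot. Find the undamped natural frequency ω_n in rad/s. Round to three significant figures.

From the overshoot, ζ = −ln(OS)/√(π²+ln²(OS)) = 0.234.
t_p = π/ω_d ⇒ ω_d = 106 rad/s; then ω_n = ω_d/√(1−ζ²) = 110 rad/s.

ω_n ≈ 110 rad/s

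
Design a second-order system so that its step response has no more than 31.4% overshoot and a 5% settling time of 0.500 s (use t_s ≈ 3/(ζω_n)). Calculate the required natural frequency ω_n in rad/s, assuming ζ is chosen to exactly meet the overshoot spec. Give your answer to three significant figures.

ω_n ≈ 17.3 rad/s

Inverting the overshoot relation: ζ = |ln 0.314|/√(π² + ln²0.314) = 0.346.
From t_s ≈ 3/(ζω_n): ω_n = 3/(ζ·t_s) = 3/(0.346·0.500) = 17.3 rad/s.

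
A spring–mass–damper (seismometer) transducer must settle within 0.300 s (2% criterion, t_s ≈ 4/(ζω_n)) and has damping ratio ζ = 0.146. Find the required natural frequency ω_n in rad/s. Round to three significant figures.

Rearranging t_s ≈ 4/(ζω_n) gives ω_n = 4/(ζ·t_s) = 4/(0.146 × 0.300) = 91.3 rad/s.

ω_n ≈ 91.3 rad/s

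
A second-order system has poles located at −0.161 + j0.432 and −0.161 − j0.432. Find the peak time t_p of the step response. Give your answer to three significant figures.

t_p = π/ω_d with ω_d = 0.432 (the imaginary part), so t_p = 7.27 s.

t_p ≈ 7.27 s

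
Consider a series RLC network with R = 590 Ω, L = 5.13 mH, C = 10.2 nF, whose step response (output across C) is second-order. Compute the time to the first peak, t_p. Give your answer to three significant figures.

For a series RLC circuit (capacitor voltage as output), ω_n = 1/√(LC) = 1/√(5.13 mH · 10.2 nF) = 138000 rad/s.
ζ = (R/2)·√(C/L) = (590/2)·√(10.2 nF/5.13 mH) = 0.416.
The damped frequency ω_d = ω_n√(1−ζ²) = 126000 rad/s. t_p = π/ω_d = 0.0000250 s.

t_p ≈ 0.0000250 s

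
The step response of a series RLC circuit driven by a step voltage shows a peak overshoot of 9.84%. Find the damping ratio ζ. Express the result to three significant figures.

ζ = −ln(OS)/√(π² + (ln OS)²). With OS = 0.0984, ln OS = −2.319 and ζ = 2.319/3.905 = 0.594.

ζ ≈ 0.594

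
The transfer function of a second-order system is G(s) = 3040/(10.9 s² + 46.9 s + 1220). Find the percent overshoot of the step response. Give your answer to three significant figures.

%OS ≈ 52.1%

Dividing through by 10.9: denominator becomes s² + 4.303 s + 111.9.
So ω_n = √111.9 = 10.6 rad/s and ζ = 4.303/(2·10.6) = 0.203.
Overshoot: exp(−π·0.203/√(1−0.203²)) = 0.521, i.e. 52.1%.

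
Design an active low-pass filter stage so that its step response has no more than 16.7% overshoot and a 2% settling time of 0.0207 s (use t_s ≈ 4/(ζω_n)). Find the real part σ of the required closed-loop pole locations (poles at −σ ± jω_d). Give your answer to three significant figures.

The settling-time spec alone fixes σ = ζω_n = 4/t_s = 4/0.0207 = 193.
(Overshoot then fixes ζ = 0.495 and hence ω_d = σ·√(1−ζ²)/ζ = 339 rad/s.)

σ ≈ 193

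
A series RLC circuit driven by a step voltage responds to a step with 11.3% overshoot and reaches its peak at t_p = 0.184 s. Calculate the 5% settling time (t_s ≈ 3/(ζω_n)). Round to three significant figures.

t_s ≈ 0.253 s

ζ from %OS: ζ = |ln 0.113|/√(π²+ln²0.113) = 0.570.
From t_p = π/ω_d, ω_d = π/0.184 = 17.1 rad/s, so ω_n = ω_d/√(1−ζ²) = 20.8 rad/s.
t_s ≈ 3/(ζω_n) = 3/(0.570·20.8) = 0.253 s.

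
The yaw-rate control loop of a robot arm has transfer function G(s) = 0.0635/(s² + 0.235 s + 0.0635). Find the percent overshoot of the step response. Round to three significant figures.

%OS ≈ 19.1%

Comparing the denominator to s² + 2ζω_n s + ω_n²: ω_n = √0.0635 = 0.252 rad/s, and 2ζω_n = 0.235 so ζ = 0.235/(2·0.252) = 0.466.
Overshoot: exp(−π·0.466/√(1−0.466²)) = 0.191, i.e. 19.1%.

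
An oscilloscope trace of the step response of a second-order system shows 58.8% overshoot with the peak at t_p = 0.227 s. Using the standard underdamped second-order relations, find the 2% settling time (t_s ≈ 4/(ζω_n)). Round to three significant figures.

t_s ≈ 1.71 s

ζ from %OS: ζ = |ln 0.588|/√(π²+ln²0.588) = 0.167.
t_p = π/ω_d ⇒ ω_d = 13.8 rad/s; then ω_n = ω_d/√(1−ζ²) = 14.0 rad/s.
t_s ≈ 4/(ζω_n) = 4/(0.167·14.0) = 1.71 s.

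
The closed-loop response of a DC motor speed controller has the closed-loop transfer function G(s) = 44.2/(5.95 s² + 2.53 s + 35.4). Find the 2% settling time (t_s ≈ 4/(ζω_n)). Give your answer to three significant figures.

Dividing through by 5.95: denominator becomes s² + 0.4252 s + 5.950.
So ω_n = √5.950 = 2.44 rad/s and ζ = 0.4252/(2·2.44) = 0.0872.
t_s ≈ 4/(ζω_n) = 18.8 s.

t_s ≈ 18.8 s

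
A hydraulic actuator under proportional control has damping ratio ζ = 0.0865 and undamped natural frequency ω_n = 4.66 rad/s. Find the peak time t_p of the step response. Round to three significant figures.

The damped frequency is ω_d = ω_n√(1−ζ²) = 4.66·√(1−0.00748) = 4.64 rad/s.
Peak time t_p = π/ω_d = π/4.64 = 0.677 s.

t_p ≈ 0.677 s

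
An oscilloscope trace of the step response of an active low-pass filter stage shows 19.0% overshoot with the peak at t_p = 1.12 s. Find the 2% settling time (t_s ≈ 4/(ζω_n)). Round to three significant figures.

The overshoot fixes ζ = −ln(OS)/√(π²+ln²(OS)) = 0.467.
t_p = π/ω_d ⇒ ω_d = 2.80 rad/s; then ω_n = ω_d/√(1−ζ²) = 3.17 rad/s.
t_s ≈ 4/(ζω_n) = 4/(0.467·3.17) = 2.70 s.

t_s ≈ 2.70 s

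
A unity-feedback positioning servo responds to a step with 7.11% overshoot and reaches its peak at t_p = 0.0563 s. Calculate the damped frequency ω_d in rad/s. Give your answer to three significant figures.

ω_d ≈ 55.8 rad/s

t_p = π/ω_d, so ω_d = π/0.0563 = 55.8 rad/s.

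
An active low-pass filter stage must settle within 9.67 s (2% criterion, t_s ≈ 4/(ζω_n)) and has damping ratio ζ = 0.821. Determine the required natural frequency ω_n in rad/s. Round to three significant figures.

Rearranging t_s ≈ 4/(ζω_n) gives ω_n = 4/(ζ·t_s) = 4/(0.821 × 9.67) = 0.504 rad/s.

ω_n ≈ 0.504 rad/s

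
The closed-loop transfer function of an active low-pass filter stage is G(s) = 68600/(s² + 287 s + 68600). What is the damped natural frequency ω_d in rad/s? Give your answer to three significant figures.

ω_d ≈ 219 rad/s

ω_n = √68600 = 262 rad/s; ζ = 287/(2·262) = 0.548.
ω_d = 262·√(1 − 0.548²) = 219 rad/s.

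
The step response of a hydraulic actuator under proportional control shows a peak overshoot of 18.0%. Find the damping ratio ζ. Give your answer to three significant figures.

ζ ≈ 0.479

Inverting the overshoot relation: ζ = |ln 0.180|/√(π² + ln²0.180) = 0.479.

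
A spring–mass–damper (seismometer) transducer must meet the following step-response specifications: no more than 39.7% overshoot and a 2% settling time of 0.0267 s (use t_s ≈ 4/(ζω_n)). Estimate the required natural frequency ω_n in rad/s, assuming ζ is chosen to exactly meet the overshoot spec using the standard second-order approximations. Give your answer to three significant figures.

ζ = −ln(OS)/√(π² + (ln OS)²). With OS = 0.397, ln OS = −0.9238 and ζ = 0.9238/3.275 = 0.282.
From t_s ≈ 4/(ζω_n): ω_n = 4/(ζ·t_s) = 4/(0.282·0.0267) = 531 rad/s.

ω_n ≈ 531 rad/s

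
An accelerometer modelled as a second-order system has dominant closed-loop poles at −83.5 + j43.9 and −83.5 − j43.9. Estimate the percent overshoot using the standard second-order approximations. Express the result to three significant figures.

The poles are at −σ ± jω_d with σ = 83.5 and ω_d = 43.9, so ω_n = √(σ²+ω_d²) = 94.3 rad/s and ζ = σ/ω_n = 0.885.
%OS = 100 e^{−πζ/√(1−ζ²)} with ζ = 0.885 gives 0.254%.

%OS ≈ 0.254%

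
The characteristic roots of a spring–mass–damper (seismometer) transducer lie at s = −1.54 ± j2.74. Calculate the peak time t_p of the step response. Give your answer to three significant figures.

t_p ≈ 1.15 s

t_p = π/ω_d with ω_d = 2.74 (the imaginary part), so t_p = 1.15 s.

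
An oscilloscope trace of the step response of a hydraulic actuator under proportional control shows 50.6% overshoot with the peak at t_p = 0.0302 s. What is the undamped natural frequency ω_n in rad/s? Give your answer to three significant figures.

ζ from %OS: ζ = |ln 0.506|/√(π²+ln²0.506) = 0.212.
t_p = π/ω_d ⇒ ω_d = 104 rad/s; then ω_n = ω_d/√(1−ζ²) = 106 rad/s.

ω_n ≈ 106 rad/s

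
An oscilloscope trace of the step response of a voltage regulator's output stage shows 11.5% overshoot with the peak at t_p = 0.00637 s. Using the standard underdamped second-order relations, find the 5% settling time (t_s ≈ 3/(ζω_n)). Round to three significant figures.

ζ from %OS: ζ = |ln 0.115|/√(π²+ln²0.115) = 0.567.
From t_p = π/ω_d, ω_d = π/0.00637 = 493 rad/s, so ω_n = ω_d/√(1−ζ²) = 599 rad/s.
t_s ≈ 3/(ζω_n) = 3/(0.567·599) = 0.00884 s.

t_s ≈ 0.00884 s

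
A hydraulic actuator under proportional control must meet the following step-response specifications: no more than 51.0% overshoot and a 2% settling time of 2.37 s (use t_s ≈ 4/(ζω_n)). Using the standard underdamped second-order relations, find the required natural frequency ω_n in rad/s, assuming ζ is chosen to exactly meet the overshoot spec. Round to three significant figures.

ω_n ≈ 8.05 rad/s

Inverting the overshoot relation: ζ = |ln 0.510|/√(π² + ln²0.510) = 0.210.
Then ω_n = 4/(ζ t_s) = 4/(0.210 × 2.37) = 8.05 rad/s.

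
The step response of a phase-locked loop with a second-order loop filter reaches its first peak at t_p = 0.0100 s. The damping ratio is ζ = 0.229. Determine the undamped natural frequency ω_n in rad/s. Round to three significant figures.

Peak time t_p = π/ω_d, so ω_d = π/t_p = π/0.0100 = 314 rad/s.
ω_n = ω_d/√(1−ζ²) = 314/√0.948 = 323 rad/s.

ω_n ≈ 323 rad/s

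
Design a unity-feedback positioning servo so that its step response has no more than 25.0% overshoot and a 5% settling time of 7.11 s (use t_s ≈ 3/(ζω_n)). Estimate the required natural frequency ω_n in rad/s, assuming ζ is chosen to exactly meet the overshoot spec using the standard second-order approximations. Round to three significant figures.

Inverting the overshoot relation: ζ = |ln 0.250|/√(π² + ln²0.250) = 0.404.
From t_s ≈ 3/(ζω_n): ω_n = 3/(ζ·t_s) = 3/(0.404·7.11) = 1.05 rad/s.

ω_n ≈ 1.05 rad/s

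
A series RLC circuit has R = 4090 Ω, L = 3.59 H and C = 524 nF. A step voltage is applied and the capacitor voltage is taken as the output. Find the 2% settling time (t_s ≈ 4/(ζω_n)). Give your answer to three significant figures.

t_s ≈ 0.00702 s

For a series RLC circuit (capacitor voltage as output), ω_n = 1/√(LC) = 1/√(3.59 H · 524 nF) = 729 rad/s.
ζ = (R/2)·√(C/L) = (4090/2)·√(524 nF/3.59 H) = 0.781.
t_s ≈ 4/(ζω_n) = 0.00702 s.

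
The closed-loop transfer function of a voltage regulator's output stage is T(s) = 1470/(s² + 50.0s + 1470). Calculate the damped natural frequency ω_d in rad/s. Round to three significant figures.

ω_n = √1470 = 38.3 rad/s; ζ = 50.0/(2·38.3) = 0.652.
ω_d = 38.3·√(1 − 0.652²) = 29.1 rad/s.

ω_d ≈ 29.1 rad/s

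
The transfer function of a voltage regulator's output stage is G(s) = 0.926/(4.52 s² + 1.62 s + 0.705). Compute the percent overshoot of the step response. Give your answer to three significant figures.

Dividing through by 4.52: denominator becomes s² + 0.3584 s + 0.1560.
So ω_n = √0.1560 = 0.395 rad/s and ζ = 0.3584/(2·0.395) = 0.454.
Overshoot: exp(−π·0.454/√(1−0.454²)) = 0.202, i.e. 20.2%.

%OS ≈ 20.2%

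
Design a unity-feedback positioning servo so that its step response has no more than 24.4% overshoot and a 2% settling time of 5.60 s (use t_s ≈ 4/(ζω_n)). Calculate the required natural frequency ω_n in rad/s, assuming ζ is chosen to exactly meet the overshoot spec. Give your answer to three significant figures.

ω_n ≈ 1.74 rad/s

Inverting the overshoot relation: ζ = |ln 0.244|/√(π² + ln²0.244) = 0.410.
Then ω_n = 4/(ζ t_s) = 4/(0.410 × 5.60) = 1.74 rad/s.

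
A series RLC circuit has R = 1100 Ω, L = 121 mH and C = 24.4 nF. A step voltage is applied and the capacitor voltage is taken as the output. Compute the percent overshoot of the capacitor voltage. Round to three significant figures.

For a series RLC circuit (capacitor voltage as output), ω_n = 1/√(LC) = 1/√(121 mH · 24.4 nF) = 18400 rad/s.
ζ = (R/2)·√(C/L) = (1100/2)·√(24.4 nF/121 mH) = 0.247.
%OS = 100·exp(−πζ/√(1−ζ²)) = 44.9%.

%OS ≈ 44.9%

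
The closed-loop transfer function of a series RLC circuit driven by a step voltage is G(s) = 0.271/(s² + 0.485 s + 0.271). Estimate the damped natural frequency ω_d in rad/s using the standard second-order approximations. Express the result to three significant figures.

ω_n = √0.271 = 0.521 rad/s; ζ = 0.485/(2·0.521) = 0.466.
ω_d = 0.521·√(1 − 0.466²) = 0.461 rad/s.

ω_d ≈ 0.461 rad/s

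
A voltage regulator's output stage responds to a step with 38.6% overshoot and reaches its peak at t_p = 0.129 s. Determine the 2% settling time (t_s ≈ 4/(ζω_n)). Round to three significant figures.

ζ from %OS: ζ = |ln 0.386|/√(π²+ln²0.386) = 0.290.
t_p = π/ω_d ⇒ ω_d = 24.4 rad/s; then ω_n = ω_d/√(1−ζ²) = 25.4 rad/s.
t_s ≈ 4/(ζω_n) = 4/(0.290·25.4) = 0.542 s.

t_s ≈ 0.542 s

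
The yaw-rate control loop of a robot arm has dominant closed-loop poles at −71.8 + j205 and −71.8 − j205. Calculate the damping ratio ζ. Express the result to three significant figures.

ζ ≈ 0.331

The poles are at −σ ± jω_d with σ = 71.8 and ω_d = 205, so ω_n = √(σ²+ω_d²) = 217 rad/s and ζ = σ/ω_n = 0.331.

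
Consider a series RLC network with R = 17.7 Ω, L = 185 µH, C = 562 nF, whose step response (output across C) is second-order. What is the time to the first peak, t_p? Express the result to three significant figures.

t_p ≈ 0.0000367 s

For a series RLC circuit (capacitor voltage as output), ω_n = 1/√(LC) = 1/√(185 µH · 562 nF) = 98100 rad/s.
ζ = (R/2)·√(C/L) = (17.7/2)·√(562 nF/185 µH) = 0.488.
ω_d = 98100·√(1 − 0.488²) = 85600 rad/s. t_p = π/ω_d = 0.0000367 s.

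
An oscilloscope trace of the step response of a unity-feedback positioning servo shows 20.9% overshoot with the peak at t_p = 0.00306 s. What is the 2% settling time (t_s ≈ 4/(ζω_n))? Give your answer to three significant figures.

ζ from %OS: ζ = |ln 0.209|/√(π²+ln²0.209) = 0.446.
From t_p = π/ω_d, ω_d = π/0.00306 = 1030 rad/s, so ω_n = ω_d/√(1−ζ²) = 1150 rad/s.
t_s ≈ 4/(ζω_n) = 4/(0.446·1150) = 0.00782 s.

t_s ≈ 0.00782 s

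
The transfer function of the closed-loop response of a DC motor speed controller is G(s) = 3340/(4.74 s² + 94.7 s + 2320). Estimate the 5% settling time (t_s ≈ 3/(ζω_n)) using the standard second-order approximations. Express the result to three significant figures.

t_s ≈ 0.300 s

Dividing through by 4.74: denominator becomes s² + 19.98 s + 489.5.
So ω_n = √489.5 = 22.1 rad/s and ζ = 19.98/(2·22.1) = 0.452.
t_s ≈ 3/(ζω_n) = 0.300 s.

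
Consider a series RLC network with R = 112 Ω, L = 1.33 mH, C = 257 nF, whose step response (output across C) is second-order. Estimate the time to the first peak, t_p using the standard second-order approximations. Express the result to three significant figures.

t_p ≈ 0.0000925 s

For a series RLC circuit (capacitor voltage as output), ω_n = 1/√(LC) = 1/√(1.33 mH · 257 nF) = 54100 rad/s.
ζ = (R/2)·√(C/L) = (112/2)·√(257 nF/1.33 mH) = 0.778.
The damped frequency ω_d = ω_n√(1−ζ²) = 34000 rad/s. t_p = π/ω_d = 0.0000925 s.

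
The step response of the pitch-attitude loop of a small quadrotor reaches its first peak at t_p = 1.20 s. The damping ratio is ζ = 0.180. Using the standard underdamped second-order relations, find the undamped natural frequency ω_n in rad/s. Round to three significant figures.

ω_n ≈ 2.66 rad/s

Peak time t_p = π/ω_d, so ω_d = π/t_p = π/1.20 = 2.62 rad/s.
ω_n = ω_d/√(1−ζ²) = 2.62/√0.968 = 2.66 rad/s.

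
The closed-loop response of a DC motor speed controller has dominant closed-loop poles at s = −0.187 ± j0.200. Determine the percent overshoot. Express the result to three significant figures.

%OS ≈ 5.30%

With σ = 0.187, ω_d = 0.200: ω_n = √(σ²+ω_d²) = 0.274 rad/s, ζ = σ/ω_n = 0.683.
Overshoot: exp(−π·0.683/√(1−0.683²)) = 0.0530, i.e. 5.30%.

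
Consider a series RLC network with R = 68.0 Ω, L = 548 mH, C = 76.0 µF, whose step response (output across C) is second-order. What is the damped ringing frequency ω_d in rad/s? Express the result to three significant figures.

For a series RLC circuit (capacitor voltage as output), ω_n = 1/√(LC) = 1/√(548 mH · 76.0 µF) = 155 rad/s.
ζ = (R/2)·√(C/L) = (68.0/2)·√(76.0 µF/548 mH) = 0.400.
ω_d = ω_n√(1−ζ²) = 142 rad/s.

ω_d ≈ 142 rad/s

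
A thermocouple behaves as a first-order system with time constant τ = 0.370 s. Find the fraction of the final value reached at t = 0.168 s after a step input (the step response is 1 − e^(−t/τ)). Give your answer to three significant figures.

y(t)/y_∞ = 1 − e^(−t/τ) = 1 − e^(−0.168/0.370) = 1 − e^(−0.454) = 0.365.

y/y_∞ ≈ 0.365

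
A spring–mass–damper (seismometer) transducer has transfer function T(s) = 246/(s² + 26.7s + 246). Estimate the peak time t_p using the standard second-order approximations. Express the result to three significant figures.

Comparing the denominator to s² + 2ζω_n s + ω_n²: ω_n = √246 = 15.7 rad/s, and 2ζω_n = 26.7 so ζ = 26.7/(2·15.7) = 0.851.
The damped frequency ω_d = ω_n√(1−ζ²) = 8.23 rad/s. Then t_p = π/ω_d = 0.382 s.

t_p ≈ 0.382 s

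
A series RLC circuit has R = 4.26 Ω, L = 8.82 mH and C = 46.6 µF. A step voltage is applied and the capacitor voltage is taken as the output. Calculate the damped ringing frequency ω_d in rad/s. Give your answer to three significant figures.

For a series RLC circuit (capacitor voltage as output), ω_n = 1/√(LC) = 1/√(8.82 mH · 46.6 µF) = 1560 rad/s.
ζ = (R/2)·√(C/L) = (4.26/2)·√(46.6 µF/8.82 mH) = 0.155.
The damped frequency ω_d = ω_n√(1−ζ²) = 1540 rad/s.

ω_d ≈ 1540 rad/s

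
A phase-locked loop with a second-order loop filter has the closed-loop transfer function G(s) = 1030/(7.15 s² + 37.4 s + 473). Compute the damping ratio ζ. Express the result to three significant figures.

Dividing through by 7.15: denominator becomes s² + 5.231 s + 66.15.
So ω_n = √66.15 = 8.13 rad/s and ζ = 5.231/(2·8.13) = 0.322.

ζ ≈ 0.322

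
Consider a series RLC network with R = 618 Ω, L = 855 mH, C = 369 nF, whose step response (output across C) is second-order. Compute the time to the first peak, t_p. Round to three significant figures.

t_p ≈ 0.00180 s

For a series RLC circuit (capacitor voltage as output), ω_n = 1/√(LC) = 1/√(855 mH · 369 nF) = 1780 rad/s.
ζ = (R/2)·√(C/L) = (618/2)·√(369 nF/855 mH) = 0.203.
ω_d = 1780·√(1 − 0.203²) = 1740 rad/s. t_p = π/ω_d = 0.00180 s.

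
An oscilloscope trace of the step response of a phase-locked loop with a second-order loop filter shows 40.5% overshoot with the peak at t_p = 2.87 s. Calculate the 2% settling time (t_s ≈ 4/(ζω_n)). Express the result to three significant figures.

From the overshoot, ζ = −ln(OS)/√(π²+ln²(OS)) = 0.276.
From t_p = π/ω_d, ω_d = π/2.87 = 1.09 rad/s, so ω_n = ω_d/√(1−ζ²) = 1.14 rad/s.
t_s ≈ 4/(ζω_n) = 4/(0.276·1.14) = 12.7 s.

t_s ≈ 12.7 s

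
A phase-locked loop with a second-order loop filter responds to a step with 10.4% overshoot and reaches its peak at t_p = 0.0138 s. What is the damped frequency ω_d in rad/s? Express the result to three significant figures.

ω_d ≈ 228 rad/s

t_p = π/ω_d, so ω_d = π/0.0138 = 228 rad/s.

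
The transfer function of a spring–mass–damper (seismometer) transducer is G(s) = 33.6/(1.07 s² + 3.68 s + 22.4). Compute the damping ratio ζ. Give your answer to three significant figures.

Dividing through by 1.07: denominator becomes s² + 3.439 s + 20.93.
So ω_n = √20.93 = 4.58 rad/s and ζ = 3.439/(2·4.58) = 0.376.

ζ ≈ 0.376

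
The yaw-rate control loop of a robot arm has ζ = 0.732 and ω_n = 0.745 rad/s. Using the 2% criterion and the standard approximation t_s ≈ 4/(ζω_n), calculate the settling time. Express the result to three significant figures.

t_s ≈ 7.33 s

t_s ≈ 4/(ζω_n) = 4/(0.732 × 0.745) = 7.33 s.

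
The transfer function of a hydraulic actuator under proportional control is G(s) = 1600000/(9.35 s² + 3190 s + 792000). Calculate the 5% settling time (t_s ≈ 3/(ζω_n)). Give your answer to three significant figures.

t_s ≈ 0.0176 s

Dividing through by 9.35: denominator becomes s² + 341.2 s + 84710.
So ω_n = √84710 = 291 rad/s and ζ = 341.2/(2·291) = 0.586.
t_s ≈ 3/(ζω_n) = 0.0176 s.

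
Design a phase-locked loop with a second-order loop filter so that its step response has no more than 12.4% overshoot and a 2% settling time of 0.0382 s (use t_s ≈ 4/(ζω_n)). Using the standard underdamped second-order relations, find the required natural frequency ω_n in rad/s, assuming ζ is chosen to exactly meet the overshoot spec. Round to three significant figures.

From %OS = 100·exp(−πζ/√(1−ζ²)), invert to get ζ = −ln(OS)/√(π² + ln²(OS)) with OS = 0.124.
−ln 0.124 = 2.087, so ζ = 2.087/√(π² + 4.358) = 0.553.
From t_s ≈ 4/(ζω_n): ω_n = 4/(ζ·t_s) = 4/(0.553·0.0382) = 189 rad/s.

ω_n ≈ 189 rad/s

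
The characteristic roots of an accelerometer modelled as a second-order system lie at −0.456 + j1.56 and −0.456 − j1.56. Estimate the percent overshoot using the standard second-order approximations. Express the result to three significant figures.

With σ = 0.456, ω_d = 1.56: ω_n = √(σ²+ω_d²) = 1.63 rad/s, ζ = σ/ω_n = 0.281.
%OS = 100 e^{−πζ/√(1−ζ²)} with ζ = 0.281 gives 39.9%.

%OS ≈ 39.9%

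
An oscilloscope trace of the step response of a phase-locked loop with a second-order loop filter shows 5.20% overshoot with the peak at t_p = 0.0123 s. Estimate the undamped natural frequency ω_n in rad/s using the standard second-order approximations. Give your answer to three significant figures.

ζ from %OS: ζ = |ln 0.0520|/√(π²+ln²0.0520) = 0.685.
t_p = π/ω_d ⇒ ω_d = 255 rad/s; then ω_n = ω_d/√(1−ζ²) = 351 rad/s.

ω_n ≈ 351 rad/s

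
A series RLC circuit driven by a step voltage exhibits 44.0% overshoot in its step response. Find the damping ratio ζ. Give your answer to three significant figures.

ζ ≈ 0.253

ζ = −ln(OS)/√(π² + (ln OS)²). With OS = 0.440, ln OS = −0.8210 and ζ = 0.8210/3.247 = 0.253.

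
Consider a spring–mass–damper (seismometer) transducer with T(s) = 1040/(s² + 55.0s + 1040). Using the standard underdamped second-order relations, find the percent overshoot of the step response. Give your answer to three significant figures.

%OS ≈ 0.592%

Matching coefficients with s² + 2ζω_n s + ω_n² gives ω_n² = 1040 ⇒ ω_n = 32.2 rad/s, and ζ = 55.0/(2ω_n) = 0.853.
%OS = 100 e^{−πζ/√(1−ζ²)} with ζ = 0.853 gives 0.592%.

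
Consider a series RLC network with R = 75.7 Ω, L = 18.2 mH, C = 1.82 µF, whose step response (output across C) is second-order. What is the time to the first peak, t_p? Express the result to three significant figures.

For a series RLC circuit (capacitor voltage as output), ω_n = 1/√(LC) = 1/√(18.2 mH · 1.82 µF) = 5490 rad/s.
ζ = (R/2)·√(C/L) = (75.7/2)·√(1.82 µF/18.2 mH) = 0.379.
The damped frequency ω_d = ω_n√(1−ζ²) = 5090 rad/s. t_p = π/ω_d = 0.000618 s.

t_p ≈ 0.000618 s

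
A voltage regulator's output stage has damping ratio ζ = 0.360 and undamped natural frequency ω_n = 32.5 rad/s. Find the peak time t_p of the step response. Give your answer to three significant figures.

The damped frequency is ω_d = ω_n√(1−ζ²) = 32.5·√(1−0.130) = 30.3 rad/s.
Peak time t_p = π/ω_d = π/30.3 = 0.104 s.

t_p ≈ 0.104 s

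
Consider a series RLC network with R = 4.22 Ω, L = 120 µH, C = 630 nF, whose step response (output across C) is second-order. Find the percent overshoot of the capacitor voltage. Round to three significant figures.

For a series RLC circuit (capacitor voltage as output), ω_n = 1/√(LC) = 1/√(120 µH · 630 nF) = 115000 rad/s.
ζ = (R/2)·√(C/L) = (4.22/2)·√(630 nF/120 µH) = 0.153.
Overshoot: exp(−π·0.153/√(1−0.153²)) = 0.615, i.e. 61.5%.

%OS ≈ 61.5%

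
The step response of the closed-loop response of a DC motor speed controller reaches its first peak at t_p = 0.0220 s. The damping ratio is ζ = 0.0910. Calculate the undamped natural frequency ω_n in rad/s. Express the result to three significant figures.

Peak time t_p = π/ω_d, so ω_d = π/t_p = π/0.0220 = 143 rad/s.
ω_n = ω_d/√(1−ζ²) = 143/√0.992 = 143 rad/s.

ω_n ≈ 143 rad/s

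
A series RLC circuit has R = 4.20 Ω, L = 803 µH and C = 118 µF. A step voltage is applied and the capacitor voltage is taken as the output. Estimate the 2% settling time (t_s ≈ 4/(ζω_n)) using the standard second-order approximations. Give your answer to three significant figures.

t_s ≈ 0.00153 s

For a series RLC circuit (capacitor voltage as output), ω_n = 1/√(LC) = 1/√(803 µH · 118 µF) = 3250 rad/s.
ζ = (R/2)·√(C/L) = (4.20/2)·√(118 µF/803 µH) = 0.805.
t_s ≈ 4/(ζω_n) = 0.00153 s.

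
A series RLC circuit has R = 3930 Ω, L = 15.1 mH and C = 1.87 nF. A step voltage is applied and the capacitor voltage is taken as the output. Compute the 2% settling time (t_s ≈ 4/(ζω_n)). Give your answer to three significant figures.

For a series RLC circuit (capacitor voltage as output), ω_n = 1/√(LC) = 1/√(15.1 mH · 1.87 nF) = 188000 rad/s.
ζ = (R/2)·√(C/L) = (3930/2)·√(1.87 nF/15.1 mH) = 0.692.
t_s ≈ 4/(ζω_n) = 0.0000307 s.

t_s ≈ 0.0000307 s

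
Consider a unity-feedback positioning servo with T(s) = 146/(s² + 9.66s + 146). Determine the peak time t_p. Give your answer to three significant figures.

Matching coefficients with s² + 2ζω_n s + ω_n² gives ω_n² = 146 ⇒ ω_n = 12.1 rad/s, and ζ = 9.66/(2ω_n) = 0.400.
The damped frequency ω_d = ω_n√(1−ζ²) = 11.1 rad/s. Then t_p = π/ω_d = 0.284 s.

t_p ≈ 0.284 s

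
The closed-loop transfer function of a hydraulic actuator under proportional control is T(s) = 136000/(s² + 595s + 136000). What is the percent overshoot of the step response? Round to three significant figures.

ω_n = √136000 = 369 rad/s; ζ = 595/(2·369) = 0.807.
%OS = 100·exp(−πζ/√(1−ζ²)) = 1.37%.

%OS ≈ 1.37%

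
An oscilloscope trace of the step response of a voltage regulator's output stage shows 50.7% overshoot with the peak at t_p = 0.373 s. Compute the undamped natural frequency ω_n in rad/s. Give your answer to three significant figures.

From the overshoot, ζ = −ln(OS)/√(π²+ln²(OS)) = 0.211.
From t_p = π/ω_d, ω_d = π/0.373 = 8.42 rad/s, so ω_n = ω_d/√(1−ζ²) = 8.62 rad/s.

ω_n ≈ 8.62 rad/s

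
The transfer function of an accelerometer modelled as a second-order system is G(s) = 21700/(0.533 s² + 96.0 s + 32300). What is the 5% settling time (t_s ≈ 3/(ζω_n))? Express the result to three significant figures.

t_s ≈ 0.0333 s

Dividing through by 0.533: denominator becomes s² + 180.1 s + 60600.
So ω_n = √60600 = 246 rad/s and ζ = 180.1/(2·246) = 0.366.
t_s ≈ 3/(ζω_n) = 0.0333 s.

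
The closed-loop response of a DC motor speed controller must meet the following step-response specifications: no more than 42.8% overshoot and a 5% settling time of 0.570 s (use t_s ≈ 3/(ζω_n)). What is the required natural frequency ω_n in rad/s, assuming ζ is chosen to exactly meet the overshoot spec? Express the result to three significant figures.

ω_n ≈ 20.2 rad/s

ζ = −ln(OS)/√(π² + (ln OS)²). With OS = 0.428, ln OS = −0.8486 and ζ = 0.8486/3.254 = 0.261.
From t_s ≈ 3/(ζω_n): ω_n = 3/(ζ·t_s) = 3/(0.261·0.570) = 20.2 rad/s.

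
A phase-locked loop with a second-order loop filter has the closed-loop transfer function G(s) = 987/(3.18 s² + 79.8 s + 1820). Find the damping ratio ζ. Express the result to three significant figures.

ζ ≈ 0.524

Dividing through by 3.18: denominator becomes s² + 25.09 s + 572.3.
So ω_n = √572.3 = 23.9 rad/s and ζ = 25.09/(2·23.9) = 0.524.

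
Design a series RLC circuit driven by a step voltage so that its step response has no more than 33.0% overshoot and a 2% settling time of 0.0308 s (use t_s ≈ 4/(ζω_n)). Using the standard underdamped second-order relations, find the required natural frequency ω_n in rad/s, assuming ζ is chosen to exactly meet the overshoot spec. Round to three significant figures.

ω_n ≈ 390 rad/s

ζ = −ln(OS)/√(π² + (ln OS)²). With OS = 0.330, ln OS = −1.109 and ζ = 1.109/3.331 = 0.333.
Then ω_n = 4/(ζ t_s) = 4/(0.333 × 0.0308) = 390 rad/s.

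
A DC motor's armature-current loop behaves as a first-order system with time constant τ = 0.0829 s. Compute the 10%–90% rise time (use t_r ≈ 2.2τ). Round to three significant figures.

t_r ≈ 0.182 s

t_r ≈ 2.2τ = 0.182 s.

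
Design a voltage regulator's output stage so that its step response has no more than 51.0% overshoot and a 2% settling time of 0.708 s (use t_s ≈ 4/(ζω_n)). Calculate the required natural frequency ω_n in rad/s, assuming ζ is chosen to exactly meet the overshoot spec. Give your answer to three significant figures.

ω_n ≈ 27.0 rad/s

From %OS = 100·exp(−πζ/√(1−ζ²)), invert to get ζ = −ln(OS)/√(π² + ln²(OS)) with OS = 0.510.
−ln 0.510 = 0.6733, so ζ = 0.6733/√(π² + 0.4534) = 0.210.
From t_s ≈ 4/(ζω_n): ω_n = 4/(ζ·t_s) = 4/(0.210·0.708) = 27.0 rad/s.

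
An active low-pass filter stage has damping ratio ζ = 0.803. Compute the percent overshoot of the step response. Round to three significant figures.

For an underdamped second-order system, %OS = 100·exp(−πζ/√(1−ζ²)).
πζ/√(1−ζ²) = π·0.803/√(1−0.645) = 4.233, so %OS = 100·e^(−4.233) = 1.45%.

%OS ≈ 1.45%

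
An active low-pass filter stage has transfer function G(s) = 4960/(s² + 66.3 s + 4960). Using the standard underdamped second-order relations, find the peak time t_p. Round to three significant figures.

ω_n = √4960 = 70.4 rad/s; ζ = 66.3/(2·70.4) = 0.471.
The damped frequency ω_d = ω_n√(1−ζ²) = 62.1 rad/s. Then t_p = π/ω_d = 0.0506 s.

t_p ≈ 0.0506 s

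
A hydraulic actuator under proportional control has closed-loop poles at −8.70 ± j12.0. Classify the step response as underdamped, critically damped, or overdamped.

Since the poles form a complex-conjugate pair with nonzero imaginary part, the response is underdamped.

underdamped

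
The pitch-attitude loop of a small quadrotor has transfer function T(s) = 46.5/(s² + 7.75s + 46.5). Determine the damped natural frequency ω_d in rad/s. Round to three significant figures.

ω_d ≈ 5.61 rad/s

ω_n = √46.5 = 6.82 rad/s; ζ = 7.75/(2·6.82) = 0.568.
The damped frequency ω_d = ω_n√(1−ζ²) = 5.61 rad/s.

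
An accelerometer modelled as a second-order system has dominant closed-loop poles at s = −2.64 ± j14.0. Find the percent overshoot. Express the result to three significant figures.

The poles are at −σ ± jω_d with σ = 2.64 and ω_d = 14.0, so ω_n = √(σ²+ω_d²) = 14.2 rad/s and ζ = σ/ω_n = 0.185.
Overshoot: exp(−π·0.185/√(1−0.185²)) = 0.553, i.e. 55.3%.

%OS ≈ 55.3%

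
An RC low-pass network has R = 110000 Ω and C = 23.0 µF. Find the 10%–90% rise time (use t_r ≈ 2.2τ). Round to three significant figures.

τ = RC = 110000 × 23.0 µF = 2.53 s.
t_r ≈ 2.2τ = 5.57 s.

t_r ≈ 5.57 s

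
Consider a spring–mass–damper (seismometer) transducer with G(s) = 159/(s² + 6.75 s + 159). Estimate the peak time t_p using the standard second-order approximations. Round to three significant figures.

t_p ≈ 0.259 s

ω_n = √159 = 12.6 rad/s; ζ = 6.75/(2·12.6) = 0.268.
ω_d = 12.6·√(1 − 0.268²) = 12.1 rad/s. Then t_p = π/ω_d = 0.259 s.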